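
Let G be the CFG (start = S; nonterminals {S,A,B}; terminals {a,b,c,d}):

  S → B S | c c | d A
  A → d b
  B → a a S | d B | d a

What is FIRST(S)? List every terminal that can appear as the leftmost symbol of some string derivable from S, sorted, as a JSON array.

FIRST iteration:
iter 1:
  A via A→d b: +{d}
  B via B→a a S: +{a}
  B via B→d B: +{d}
  S via S→B S: +{a,d}
  S via S→c c: +{c}
  FIRST[S]={a,c,d}  FIRST[A]={d}  FIRST[B]={a,d}
iter 2: — fixpoint
  FIRST[S]={a,c,d}  FIRST[A]={d}  FIRST[B]={a,d}

FIRST(S) = ["a", "c", "d"]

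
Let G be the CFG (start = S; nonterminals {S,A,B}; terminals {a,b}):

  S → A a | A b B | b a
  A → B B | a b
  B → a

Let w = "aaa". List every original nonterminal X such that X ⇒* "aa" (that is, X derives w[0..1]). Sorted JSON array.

CNF form of G:
  S -> A T0 | A X2 | T1 T0
  A -> B B | T0 T1
  B -> a
  T0 -> a
  T1 -> b
  X2 -> T1 B

CYK table (by increasing span) — only the sub-triangle for w[0..1]:
  T[0,0] 'a' = {B,T0}  orig:{B}
  T[1,1] 'a' = {B,T0}  orig:{B}
  T[0,1] 'aa' = {A}

Original NTs in T[0,1] deriving "aa": ["A"]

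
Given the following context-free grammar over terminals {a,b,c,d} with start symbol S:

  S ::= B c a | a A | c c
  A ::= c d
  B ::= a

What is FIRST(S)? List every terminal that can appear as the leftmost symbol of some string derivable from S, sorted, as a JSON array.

FIRST iteration:
[1]
  A via A→c d: +{c}
  B via B→a: +{a}
  S via S→B c a: +{a}
  S via S→c c: +{c}
  FIRST[S]={a,c}  FIRST[A]={c}  FIRST[B]={a}
[2] (stable)
  FIRST[S]={a,c}  FIRST[A]={c}  FIRST[B]={a}

FIRST(S) = ["a", "c"]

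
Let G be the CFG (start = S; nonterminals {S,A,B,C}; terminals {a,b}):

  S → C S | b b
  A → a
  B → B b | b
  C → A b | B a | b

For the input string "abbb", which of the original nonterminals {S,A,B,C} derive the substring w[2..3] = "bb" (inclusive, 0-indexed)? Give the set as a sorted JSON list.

Convert to CNF:
  S -> C S | T0 T0
  A -> a
  B -> B T0 | b
  C -> A T0 | B T1 | b
  T0 -> b
  T1 -> a

CYK table (by increasing span) — only the sub-triangle for w[2..3]:
  T[2,2] 'b' = {B,C,T0}  orig:{B,C}
  T[3,3] 'b' = {B,C,T0}  orig:{B,C}
  T[2,3] 'bb' = {B,S}

Original NTs in T[2,3] deriving "bb": ["B", "S"]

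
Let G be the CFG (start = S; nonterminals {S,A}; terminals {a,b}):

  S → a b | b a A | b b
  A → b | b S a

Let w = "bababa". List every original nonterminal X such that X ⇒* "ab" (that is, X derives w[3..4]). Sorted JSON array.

Convert to CNF:
  S -> T0 T0 | T0 X3 | T1 T0
  A -> T0 X2 | b
  T0 -> b
  T1 -> a
  X2 -> S T1
  X3 -> T1 A

CYK fill — only the sub-triangle for w[3..4]:
  cell(3,3) a: {T1}  orig:{}
  cell(4,4) b: {A,T0}  orig:{A}
  cell(3,4) ab: {S,X3}  orig:{S}

Original NTs in T[3,4] deriving "ab": ["S"]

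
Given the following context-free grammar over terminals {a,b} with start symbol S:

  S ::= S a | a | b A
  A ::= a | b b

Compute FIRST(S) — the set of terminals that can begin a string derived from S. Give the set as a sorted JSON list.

FIRST sets, iterate to fixpoint:
iter 1:
  A via A→a: +{a}
  A via A→b b: +{b}
  S via S→a: +{a}
  S via S→b A: +{b}
  FIRST[S]={a,b}  FIRST[A]={a,b}
iter 2: done
  FIRST[S]={a,b}  FIRST[A]={a,b}

FIRST(S) = ["a", "b"]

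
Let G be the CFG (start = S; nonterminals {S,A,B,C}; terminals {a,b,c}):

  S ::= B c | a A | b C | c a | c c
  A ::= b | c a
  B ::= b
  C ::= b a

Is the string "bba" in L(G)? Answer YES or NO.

Convert to CNF:
  S -> B T0 | T0 T0 | T0 T1 | T1 A | T2 C
  A -> T0 T1 | b
  B -> b
  C -> T2 T1
  T0 -> c
  T1 -> a
  T2 -> b

Fill CYK table bottom-up:
  [0..0]={A,B,T2}  "b"  orig:{A,B}
  [1..1]={A,B,T2}  "b"  orig:{A,B}
  [2..2]={T1}  "a"  orig:{}
  [0..1]=∅  "bb"
  [1..2]={C}  "ba"
  [0..2]={S}  "bba"

S ∈ T[0,2] ⇒ YES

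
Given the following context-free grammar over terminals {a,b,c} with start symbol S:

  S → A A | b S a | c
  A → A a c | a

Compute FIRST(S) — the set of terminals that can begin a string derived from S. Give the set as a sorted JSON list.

Compute FIRST by fixpoint:
[1]
  A via A→a: +{a}
  S via S→A A: +{a}
  S via S→b S a: +{b}
  S via S→c: +{c}
  S: {a,b,c}  A: {a}
[2] (stable)
  S: {a,b,c}  A: {a}

FIRST(S) = ["a", "b", "c"]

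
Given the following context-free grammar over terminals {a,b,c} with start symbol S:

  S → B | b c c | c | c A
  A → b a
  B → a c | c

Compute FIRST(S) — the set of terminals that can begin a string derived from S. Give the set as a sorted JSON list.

FIRST iteration:
iter 1:
  A via A→b a: +{b}
  B via B→a c: +{a}
  B via B→c: +{c}
  S via S→B: +{a,c}
  S via S→b c c: +{b}
  FIRST(S)={a,b,c}  FIRST(A)={b}  FIRST(B)={a,c}
iter 2: done
  FIRST(S)={a,b,c}  FIRST(A)={b}  FIRST(B)={a,c}

FIRST(S) = ["a", "b", "c"]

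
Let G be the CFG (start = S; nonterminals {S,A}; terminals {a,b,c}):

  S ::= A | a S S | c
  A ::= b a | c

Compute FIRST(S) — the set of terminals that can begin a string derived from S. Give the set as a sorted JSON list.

FIRST sets, iterate to fixpoint:
iter 1:
  A via A→b a: +{b}
  A via A→c: +{c}
  S via S→A: +{b,c}
  S via S→a S S: +{a}
  FIRST(S)={a,b,c}  FIRST(A)={b,c}
iter 2: — fixpoint
  FIRST(S)={a,b,c}  FIRST(A)={b,c}

FIRST(S) = ["a", "b", "c"]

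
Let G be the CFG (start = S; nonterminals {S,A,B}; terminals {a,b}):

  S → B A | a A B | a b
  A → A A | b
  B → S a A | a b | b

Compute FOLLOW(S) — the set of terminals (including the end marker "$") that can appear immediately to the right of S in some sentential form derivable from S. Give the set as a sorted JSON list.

FIRST iteration:
iter 1:
  A via A→b: +{b}
  B via B→a b: +{a}
  B via B→b: +{b}
  S via S→B A: +{a,b}
  FIRST[S]={a,b}  FIRST[A]={b}  FIRST[B]={a,b}
iter 2: (stable)
  FIRST[S]={a,b}  FIRST[A]={b}  FIRST[B]={a,b}

FOLLOW sets:
initialize: $ ∈ FOLLOW(S)
round 1:
  A→A A: FOLLOW(A) ⊇ FIRST(A) = {b}; new: +{b}
  B→S a A: FOLLOW(S) ⊇ FIRST(a) = {a}; new: +{a}
  S→B A: FOLLOW(B) ⊇ FIRST(A) = {b}; new: +{b}
  S→B A: FOLLOW(A) ⊇ FOLLOW(S) ⊇ {$,a}; new: +{$,a}
  S→a A B: FOLLOW(B) ⊇ FOLLOW(S) ⊇ {$,a}; new: +{$,a}
  FOLLOW[S]={$,a}  FOLLOW[A]={$,a,b}  FOLLOW[B]={$,a,b}
round 2: done
  FOLLOW[S]={$,a}  FOLLOW[A]={$,a,b}  FOLLOW[B]={$,a,b}

FOLLOW(S) = ["$", "a"]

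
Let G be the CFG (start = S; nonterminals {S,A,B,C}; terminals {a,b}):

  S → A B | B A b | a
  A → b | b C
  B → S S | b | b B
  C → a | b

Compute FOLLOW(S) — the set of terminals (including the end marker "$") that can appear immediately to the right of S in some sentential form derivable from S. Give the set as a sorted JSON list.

FIRST iteration:
round 1:
  A via A→b: +{b}
  B via B→b: +{b}
  C via C→a: +{a}
  C via C→b: +{b}
  S via S→A B: +{b}
  S via S→a: +{a}
  S: {a,b}  A: {b}  B: {b}  C: {a,b}
round 2:
  B via B→S S: +{a}
  S: {a,b}  A: {b}  B: {a,b}  C: {a,b}
round 3: (stable)
  S: {a,b}  A: {b}  B: {a,b}  C: {a,b}

FOLLOW iteration:
seed FOLLOW(S) with $
iter 1:
  B→S S: FOLLOW(S) ⊇ FIRST(S) = {a,b}; new: +{a,b}
  S→A B: FOLLOW(A) ⊇ FIRST(B) = {a,b}; new: +{a,b}
  S→A B: FOLLOW(B) ⊇ FOLLOW(S) ⊇ {$,a,b}; new: +{$,a,b}
  FOLLOW[S]={$,a,b}  FOLLOW[A]={a,b}  FOLLOW[B]={$,a,b}  FOLLOW[C]={}
iter 2:
  A→b C: FOLLOW(C) ⊇ FOLLOW(A) ⊇ {a,b}; new: +{a,b}
  FOLLOW[S]={$,a,b}  FOLLOW[A]={a,b}  FOLLOW[B]={$,a,b}  FOLLOW[C]={a,b}
iter 3: — fixpoint
  FOLLOW[S]={$,a,b}  FOLLOW[A]={a,b}  FOLLOW[B]={$,a,b}  FOLLOW[C]={a,b}

FOLLOW(S) = ["$", "a", "b"]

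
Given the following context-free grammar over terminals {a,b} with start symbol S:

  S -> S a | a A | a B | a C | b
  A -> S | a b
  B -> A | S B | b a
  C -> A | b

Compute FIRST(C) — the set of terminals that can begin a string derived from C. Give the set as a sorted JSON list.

FIRST sets, iterate to fixpoint:
pass 1:
  A via A→a b: +{a}
  B via B→A: +{a}
  B via B→b a: +{b}
  C via C→A: +{a}
  C via C→b: +{b}
  S via S→a A: +{a}
  S via S→b: +{b}
  S: {a,b}  A: {a}  B: {a,b}  C: {a,b}
pass 2:
  A via A→S: +{b}
  S: {a,b}  A: {a,b}  B: {a,b}  C: {a,b}
pass 3: (stable)
  S: {a,b}  A: {a,b}  B: {a,b}  C: {a,b}

FIRST(C) = ["a", "b"]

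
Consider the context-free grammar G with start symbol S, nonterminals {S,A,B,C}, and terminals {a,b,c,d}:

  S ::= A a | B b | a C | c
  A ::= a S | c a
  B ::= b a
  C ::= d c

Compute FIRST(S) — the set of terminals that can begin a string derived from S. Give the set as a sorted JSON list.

Compute FIRST by fixpoint:
pass 1:
  A via A→a S: +{a}
  A via A→c a: +{c}
  B via B→b a: +{b}
  C via C→d c: +{d}
  S via S→A a: +{a,c}
  S via S→B b: +{b}
  S: {a,b,c}  A: {a,c}  B: {b}  C: {d}
pass 2: done
  S: {a,b,c}  A: {a,c}  B: {b}  C: {d}

FIRST(S) = ["a", "b", "c"]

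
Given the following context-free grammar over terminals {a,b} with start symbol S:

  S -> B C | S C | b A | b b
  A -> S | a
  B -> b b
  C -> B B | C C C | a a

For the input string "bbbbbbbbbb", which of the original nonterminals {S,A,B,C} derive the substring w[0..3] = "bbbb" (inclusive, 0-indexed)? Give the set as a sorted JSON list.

Convert to CNF:
  S -> B C | S C | T0 A | T0 T0
  A -> B C | S C | T0 A | T0 T0 | a
  B -> T0 T0
  C -> B B | C X2 | T1 T1
  T0 -> b
  T1 -> a
  X2 -> C C

CYK table (by increasing span) (cells [i..j] with 0 ≤ i ≤ j ≤ 3 only):
  [0..0]={T0}  "b"  orig:{}
  [1..1]={T0}  "b"  orig:{}
  [2..2]={T0}  "b"  orig:{}
  [3..3]={T0}  "b"  orig:{}
  [0..1]={A,B,S}  "bb"
  [1..2]={A,B,S}  "bb"
  [2..3]={A,B,S}  "bb"
  [0..2]={A,S}  "bbb"
  [1..3]={A,S}  "bbb"
  [0..3]={A,C,S}  "bbbb"

Original NTs in T[0,3] deriving "bbbb": ["A", "C", "S"]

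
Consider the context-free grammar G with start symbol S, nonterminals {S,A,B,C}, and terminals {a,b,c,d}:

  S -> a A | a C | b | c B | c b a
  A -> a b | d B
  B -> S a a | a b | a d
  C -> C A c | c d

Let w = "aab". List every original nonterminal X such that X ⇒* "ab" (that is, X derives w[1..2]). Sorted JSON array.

Convert to CNF:
  S -> T0 A | T0 C | T3 B | T3 X6 | b
  A -> T0 T1 | T2 B
  B -> S X4 | T0 T1 | T0 T2
  C -> C X5 | T3 T2
  T0 -> a
  T1 -> b
  T2 -> d
  T3 -> c
  X4 -> T0 T0
  X5 -> A T3
  X6 -> T1 T0

CYK fill, restricted to cells inside w[1..2]:
  [1..1]={T0}  "a"  orig:{}
  [2..2]={S,T1}  "b"  orig:{S}
  [1..2]={A,B}  "ab"

Original NTs in T[1,2] deriving "ab": ["A", "B"]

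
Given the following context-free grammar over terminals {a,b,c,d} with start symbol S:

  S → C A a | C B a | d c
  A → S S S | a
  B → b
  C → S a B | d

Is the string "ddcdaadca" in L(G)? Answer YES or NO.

Convert to CNF:
  S -> C X5 | C X6 | T1 T2
  A -> S X3 | a
  B -> b
  C -> S X4 | d
  T0 -> a
  T1 -> d
  T2 -> c
  X3 -> S S
  X4 -> T0 B
  X5 -> A T0
  X6 -> B T0

CYK table (by increasing span):
  T[0,0] 'd' = {C,T1}  orig:{C}
  T[1,1] 'd' = {C,T1}  orig:{C}
  T[2,2] 'c' = {T2}  orig:{}
  T[3,3] 'd' = {C,T1}  orig:{C}
  T[4,4] 'a' = {A,T0}  orig:{A}
  T[5,5] 'a' = {A,T0}  orig:{A}
  T[6,6] 'd' = {C,T1}  orig:{C}
  T[7,7] 'c' = {T2}  orig:{}
  T[8,8] 'a' = {A,T0}  orig:{A}
  T[0,1] 'dd' = ∅
  T[1,2] 'dc' = {S}
  T[2,3] 'cd' = ∅
  T[3,4] 'da' = ∅
  T[4,5] 'aa' = {X5}  orig:{}
  T[5,6] 'ad' = ∅
  T[6,7] 'dc' = {S}
  T[7,8] 'ca' = ∅
  T[0,2] 'ddc' = ∅
  T[1,3] 'dcd' = ∅
  T[2,4] 'cda' = ∅
  T[3,5] 'daa' = {S}
  T[4,6] 'aad' = ∅
  T[5,7] 'adc' = ∅
  T[6,8] 'dca' = ∅
  T[0,3] 'ddcd' = ∅
  T[1,4] 'dcda' = ∅
  T[2,5] 'cdaa' = ∅
  T[3,6] 'daad' = ∅
  T[4,7] 'aadc' = ∅
  T[5,8] 'adca' = ∅
  T[0,4] 'ddcda' = ∅
  T[1,5] 'dcdaa' = {X3}  orig:{}
  T[2,6] 'cdaad' = ∅
  T[3,7] 'daadc' = {X3}  orig:{}
  T[4,8] 'aadca' = ∅
  T[0,5] 'ddcdaa' = ∅
  T[1,6] 'dcdaad' = ∅
  T[2,7] 'cdaadc' = ∅
  T[3,8] 'daadca' = ∅
  T[0,6] 'ddcdaad' = ∅
  T[1,7] 'dcdaadc' = {A}
  T[2,8] 'cdaadca' = ∅
  T[0,7] 'ddcdaadc' = ∅
  T[1,8] 'dcdaadca' = {X5}  orig:{}
  T[0,8] 'ddcdaadca' = {S}

S ∈ T[0,8] ⇒ YES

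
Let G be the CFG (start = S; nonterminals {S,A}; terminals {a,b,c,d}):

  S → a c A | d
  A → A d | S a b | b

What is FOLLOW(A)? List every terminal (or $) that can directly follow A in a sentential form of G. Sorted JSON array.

Compute FIRST by fixpoint:
iter 1:
  A via A→b: +{b}
  S via S→a c A: +{a}
  S via S→d: +{d}
  FIRST(S)={a,d}  FIRST(A)={b}
iter 2:
  A via A→S a b: +{a,d}
  FIRST(S)={a,d}  FIRST(A)={a,b,d}
iter 3: (no change)
  FIRST(S)={a,d}  FIRST(A)={a,b,d}

Compute FOLLOW by fixpoint:
seed FOLLOW(S) with $
[1]
  A→A d: FOLLOW(A) ⊇ FIRST(d) = {d}; new: +{d}
  A→S a b: FOLLOW(S) ⊇ FIRST(a) = {a}; new: +{a}
  S→a c A: FOLLOW(A) ⊇ FOLLOW(S) ⊇ {$,a}; new: +{$,a}
  FOLLOW(S)={$,a}  FOLLOW(A)={$,a,d}
[2] done
  FOLLOW(S)={$,a}  FOLLOW(A)={$,a,d}

FOLLOW(A) = ["$", "a", "d"]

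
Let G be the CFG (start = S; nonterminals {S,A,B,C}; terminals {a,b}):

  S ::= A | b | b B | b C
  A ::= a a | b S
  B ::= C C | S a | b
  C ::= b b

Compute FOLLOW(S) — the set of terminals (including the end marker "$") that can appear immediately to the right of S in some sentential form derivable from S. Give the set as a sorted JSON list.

FIRST iteration:
[1]
  A via A→a a: +{a}
  A via A→b S: +{b}
  B via B→b: +{b}
  C via C→b b: +{b}
  S via S→A: +{a,b}
  S: {a,b}  A: {a,b}  B: {b}  C: {b}
[2]
  B via B→S a: +{a}
  S: {a,b}  A: {a,b}  B: {a,b}  C: {b}
[3] — fixpoint
  S: {a,b}  A: {a,b}  B: {a,b}  C: {b}

Compute FOLLOW by fixpoint:
FOLLOW(S) := {$}
round 1:
  B→C C: FOLLOW(C) ⊇ FIRST(C) = {b}; new: +{b}
  B→S a: FOLLOW(S) ⊇ FIRST(a) = {a}; new: +{a}
  S→A: FOLLOW(A) ⊇ FOLLOW(S) ⊇ {$,a}; new: +{$,a}
  S→b B: FOLLOW(B) ⊇ FOLLOW(S) ⊇ {$,a}; new: +{$,a}
  S→b C: FOLLOW(C) ⊇ FOLLOW(S) ⊇ {$,a}; new: +{$,a}
  FOLLOW(S)={$,a}  FOLLOW(A)={$,a}  FOLLOW(B)={$,a}  FOLLOW(C)={$,a,b}
round 2: (stable)
  FOLLOW(S)={$,a}  FOLLOW(A)={$,a}  FOLLOW(B)={$,a}  FOLLOW(C)={$,a,b}

FOLLOW(S) = ["$", "a"]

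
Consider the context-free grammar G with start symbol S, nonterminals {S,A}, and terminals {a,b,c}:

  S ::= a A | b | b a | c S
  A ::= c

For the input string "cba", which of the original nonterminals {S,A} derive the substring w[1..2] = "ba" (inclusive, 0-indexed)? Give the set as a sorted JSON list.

CNF form of G:
  S -> T0 A | T1 T0 | T2 S | b
  A -> c
  T0 -> a
  T1 -> b
  T2 -> c

CYK fill, restricted to cells inside w[1..2]:
  [1..1]={S,T1}  "b"  orig:{S}
  [2..2]={T0}  "a"  orig:{}
  [1..2]={S}  "ba"

Original NTs in T[1,2] deriving "ba": ["S"]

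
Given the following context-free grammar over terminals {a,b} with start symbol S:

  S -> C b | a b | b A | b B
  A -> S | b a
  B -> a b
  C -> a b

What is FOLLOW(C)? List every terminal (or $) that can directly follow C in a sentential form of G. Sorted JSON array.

FIRST sets, iterate to fixpoint:
round 1:
  A via A→b a: +{b}
  B via B→a b: +{a}
  C via C→a b: +{a}
  S via S→C b: +{a}
  S via S→b A: +{b}
  FIRST(S)={a,b}  FIRST(A)={b}  FIRST(B)={a}  FIRST(C)={a}
round 2:
  A via A→S: +{a}
  FIRST(S)={a,b}  FIRST(A)={a,b}  FIRST(B)={a}  FIRST(C)={a}
round 3: (stable)
  FIRST(S)={a,b}  FIRST(A)={a,b}  FIRST(B)={a}  FIRST(C)={a}

FOLLOW sets:
seed FOLLOW(S) with $
pass 1:
  S→C b: FOLLOW(C) ⊇ FIRST(b) = {b}; new: +{b}
  S→b A: FOLLOW(A) ⊇ FOLLOW(S) ⊇ {$}; new: +{$}
  S→b B: FOLLOW(B) ⊇ FOLLOW(S) ⊇ {$}; new: +{$}
  S: {$}  A: {$}  B: {$}  C: {b}
pass 2: — fixpoint
  S: {$}  A: {$}  B: {$}  C: {b}

FOLLOW(C) = ["b"]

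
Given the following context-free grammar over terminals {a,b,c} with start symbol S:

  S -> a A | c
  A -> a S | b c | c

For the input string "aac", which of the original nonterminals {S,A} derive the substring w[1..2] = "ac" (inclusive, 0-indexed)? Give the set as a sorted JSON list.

Convert to CNF:
  S -> T0 A | c
  A -> T0 S | T1 T2 | c
  T0 -> a
  T1 -> b
  T2 -> c

CYK fill, restricted to cells inside w[1..2]:
  cell(1,1) a: {T0}  orig:{}
  cell(2,2) c: {A,S,T2}  orig:{A,S}
  cell(1,2) ac: {A,S}

Original NTs in T[1,2] deriving "ac": ["A", "S"]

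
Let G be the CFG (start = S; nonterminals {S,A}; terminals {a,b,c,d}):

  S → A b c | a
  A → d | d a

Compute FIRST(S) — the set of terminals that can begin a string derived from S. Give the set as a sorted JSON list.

FIRST iteration:
[1]
  A via A→d: +{d}
  S via S→A b c: +{d}
  S via S→a: +{a}
  S: {a,d}  A: {d}
[2] — fixpoint
  S: {a,d}  A: {d}

FIRST(S) = ["a", "d"]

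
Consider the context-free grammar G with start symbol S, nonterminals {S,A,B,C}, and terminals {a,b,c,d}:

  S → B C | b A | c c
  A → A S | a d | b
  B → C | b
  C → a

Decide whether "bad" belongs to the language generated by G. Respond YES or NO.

CNF form of G:
  S -> B C | T2 A | T3 T3
  A -> A S | T0 T1 | b
  B -> a | b
  C -> a
  T0 -> a
  T1 -> d
  T2 -> b
  T3 -> c

CYK table (by increasing span):
  T[0,0] 'b' = {A,B,T2}  orig:{A,B}
  T[1,1] 'a' = {B,C,T0}  orig:{B,C}
  T[2,2] 'd' = {T1}  orig:{}
  T[0,1] 'ba' = {S}
  T[1,2] 'ad' = {A}
  T[0,2] 'bad' = {S}

S ∈ T[0,2] ⇒ YES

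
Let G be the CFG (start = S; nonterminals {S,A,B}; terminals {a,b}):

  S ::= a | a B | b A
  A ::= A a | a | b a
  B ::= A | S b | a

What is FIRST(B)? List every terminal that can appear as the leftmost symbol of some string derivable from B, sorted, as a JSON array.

FIRST iteration:
round 1:
  A via A→a: +{a}
  A via A→b a: +{b}
  B via B→A: +{a,b}
  S via S→a: +{a}
  S via S→b A: +{b}
  FIRST[S]={a,b}  FIRST[A]={a,b}  FIRST[B]={a,b}
round 2: done
  FIRST[S]={a,b}  FIRST[A]={a,b}  FIRST[B]={a,b}

FIRST(B) = ["a", "b"]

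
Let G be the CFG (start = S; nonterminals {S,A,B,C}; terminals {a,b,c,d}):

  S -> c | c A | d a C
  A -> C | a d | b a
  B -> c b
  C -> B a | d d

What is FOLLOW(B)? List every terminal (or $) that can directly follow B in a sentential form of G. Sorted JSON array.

FIRST sets, iterate to fixpoint:
round 1:
  A via A→a d: +{a}
  A via A→b a: +{b}
  B via B→c b: +{c}
  C via C→B a: +{c}
  C via C→d d: +{d}
  S via S→c: +{c}
  S via S→d a C: +{d}
  FIRST[S]={c,d}  FIRST[A]={a,b}  FIRST[B]={c}  FIRST[C]={c,d}
round 2:
  A via A→C: +{c,d}
  FIRST[S]={c,d}  FIRST[A]={a,b,c,d}  FIRST[B]={c}  FIRST[C]={c,d}
round 3: done
  FIRST[S]={c,d}  FIRST[A]={a,b,c,d}  FIRST[B]={c}  FIRST[C]={c,d}

FOLLOW iteration:
initialize: $ ∈ FOLLOW(S)
iter 1:
  C→B a: FOLLOW(B) ⊇ FIRST(a) = {a}; new: +{a}
  S→c A: FOLLOW(A) ⊇ FOLLOW(S) ⊇ {$}; new: +{$}
  S→d a C: FOLLOW(C) ⊇ FOLLOW(S) ⊇ {$}; new: +{$}
  FOLLOW(S)={$}  FOLLOW(A)={$}  FOLLOW(B)={a}  FOLLOW(C)={$}
iter 2: done
  FOLLOW(S)={$}  FOLLOW(A)={$}  FOLLOW(B)={a}  FOLLOW(C)={$}

FOLLOW(B) = ["a"]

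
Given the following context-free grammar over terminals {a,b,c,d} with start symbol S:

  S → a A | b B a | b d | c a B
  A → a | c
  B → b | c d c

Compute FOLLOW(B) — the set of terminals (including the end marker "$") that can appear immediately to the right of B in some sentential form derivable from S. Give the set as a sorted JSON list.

Compute FIRST by fixpoint:
iter 1:
  A via A→a: +{a}
  A via A→c: +{c}
  B via B→b: +{b}
  B via B→c d c: +{c}
  S via S→a A: +{a}
  S via S→b B a: +{b}
  S via S→c a B: +{c}
  FIRST[S]={a,b,c}  FIRST[A]={a,c}  FIRST[B]={b,c}
iter 2: (no change)
  FIRST[S]={a,b,c}  FIRST[A]={a,c}  FIRST[B]={b,c}

FOLLOW iteration:
initialize: $ ∈ FOLLOW(S)
[1]
  S→a A: FOLLOW(A) ⊇ FOLLOW(S) ⊇ {$}; new: +{$}
  S→b B a: FOLLOW(B) ⊇ FIRST(a) = {a}; new: +{a}
  S→c a B: FOLLOW(B) ⊇ FOLLOW(S) ⊇ {$}; new: +{$}
  FOLLOW[S]={$}  FOLLOW[A]={$}  FOLLOW[B]={$,a}
[2] (no change)
  FOLLOW[S]={$}  FOLLOW[A]={$}  FOLLOW[B]={$,a}

FOLLOW(B) = ["$", "a"]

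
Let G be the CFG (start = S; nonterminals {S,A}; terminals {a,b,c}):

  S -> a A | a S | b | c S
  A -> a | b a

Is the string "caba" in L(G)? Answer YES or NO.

CNF form of G:
  S -> T1 A | T1 S | T2 S | b
  A -> T0 T1 | a
  T0 -> b
  T1 -> a
  T2 -> c

CYK fill:
  cell(0,0) c: {T2}  orig:{}
  cell(1,1) a: {A,T1}  orig:{A}
  cell(2,2) b: {S,T0}  orig:{S}
  cell(3,3) a: {A,T1}  orig:{A}
  cell(0,1) ca: ∅
  cell(1,2) ab: {S}
  cell(2,3) ba: {A}
  cell(0,2) cab: {S}
  cell(1,3) aba: {S}
  cell(0,3) caba: {S}

S ∈ T[0,3] ⇒ YES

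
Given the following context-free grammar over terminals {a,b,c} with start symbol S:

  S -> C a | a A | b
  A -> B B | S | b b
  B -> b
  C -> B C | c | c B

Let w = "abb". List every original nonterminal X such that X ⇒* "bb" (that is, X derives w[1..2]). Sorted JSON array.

Convert to CNF:
  S -> C T0 | T0 A | b
  A -> B B | C T0 | T0 A | T1 T1 | b
  B -> b
  C -> B C | T2 B | c
  T0 -> a
  T1 -> b
  T2 -> c

Fill CYK table bottom-up, restricted to cells inside w[1..2]:
  cell(1,1) b: {A,B,S,T1}  orig:{A,B,S}
  cell(2,2) b: {A,B,S,T1}  orig:{A,B,S}
  cell(1,2) bb: {A}

Original NTs in T[1,2] deriving "bb": ["A"]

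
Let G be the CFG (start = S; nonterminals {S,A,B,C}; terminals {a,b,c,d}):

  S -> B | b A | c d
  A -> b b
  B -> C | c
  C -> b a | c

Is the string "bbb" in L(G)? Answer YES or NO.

CNF form of G:
  S -> T0 A | T0 T1 | T2 T3 | c
  A -> T0 T0
  B -> T0 T1 | c
  C -> T0 T1 | c
  T0 -> b
  T1 -> a
  T2 -> c
  T3 -> d

Fill CYK table bottom-up:
  T[0,0] 'b' = {T0}  orig:{}
  T[1,1] 'b' = {T0}  orig:{}
  T[2,2] 'b' = {T0}  orig:{}
  T[0,1] 'bb' = {A}
  T[1,2] 'bb' = {A}
  T[0,2] 'bbb' = {S}

S ∈ T[0,2] ⇒ YES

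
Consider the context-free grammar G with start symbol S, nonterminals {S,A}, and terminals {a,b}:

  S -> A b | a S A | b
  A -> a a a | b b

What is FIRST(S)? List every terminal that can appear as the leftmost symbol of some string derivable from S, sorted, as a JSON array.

FIRST sets, iterate to fixpoint:
iter 1:
  A via A→a a a: +{a}
  A via A→b b: +{b}
  S via S→A b: +{a,b}
  FIRST[S]={a,b}  FIRST[A]={a,b}
iter 2: (stable)
  FIRST[S]={a,b}  FIRST[A]={a,b}

FIRST(S) = ["a", "b"]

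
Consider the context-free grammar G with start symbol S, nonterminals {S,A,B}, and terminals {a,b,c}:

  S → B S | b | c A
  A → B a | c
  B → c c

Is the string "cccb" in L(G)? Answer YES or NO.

CNF form of G:
  S -> B S | T1 A | b
  A -> B T0 | c
  B -> T1 T1
  T0 -> a
  T1 -> c

CYK table (by increasing span):
  cell(0,0) c: {A,T1}  orig:{A}
  cell(1,1) c: {A,T1}  orig:{A}
  cell(2,2) c: {A,T1}  orig:{A}
  cell(3,3) b: {S}
  cell(0,1) cc: {B,S}
  cell(1,2) cc: {B,S}
  cell(2,3) cb: ∅
  cell(0,2) ccc: ∅
  cell(1,3) ccb: {S}
  cell(0,3) cccb: ∅

S ∉ T[0,3] ⇒ NO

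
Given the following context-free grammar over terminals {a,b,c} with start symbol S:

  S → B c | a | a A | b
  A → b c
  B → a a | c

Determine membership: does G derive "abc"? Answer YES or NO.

Convert to CNF:
  S -> B T1 | T2 A | a | b
  A -> T0 T1
  B -> T2 T2 | c
  T0 -> b
  T1 -> c
  T2 -> a

Fill CYK table bottom-up:
  cell(0,0) a: {S,T2}  orig:{S}
  cell(1,1) b: {S,T0}  orig:{S}
  cell(2,2) c: {B,T1}  orig:{B}
  cell(0,1) ab: ∅
  cell(1,2) bc: {A}
  cell(0,2) abc: {S}

S ∈ T[0,2] ⇒ YES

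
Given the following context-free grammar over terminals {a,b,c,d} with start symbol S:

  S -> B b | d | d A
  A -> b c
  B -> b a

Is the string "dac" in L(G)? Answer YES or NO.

Convert to CNF:
  S -> B T0 | T3 A | d
  A -> T0 T1
  B -> T0 T2
  T0 -> b
  T1 -> c
  T2 -> a
  T3 -> d

Fill CYK table bottom-up:
  T[0,0] 'd' = {S,T3}  orig:{S}
  T[1,1] 'a' = {T2}  orig:{}
  T[2,2] 'c' = {T1}  orig:{}
  T[0,1] 'da' = ∅
  T[1,2] 'ac' = ∅
  T[0,2] 'dac' = ∅

S ∉ T[0,2] ⇒ NO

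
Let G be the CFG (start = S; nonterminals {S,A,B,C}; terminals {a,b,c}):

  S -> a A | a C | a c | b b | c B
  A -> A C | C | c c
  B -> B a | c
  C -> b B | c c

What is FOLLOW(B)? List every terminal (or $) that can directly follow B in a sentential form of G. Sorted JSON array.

FIRST iteration:
[1]
  A via A→c c: +{c}
  B via B→c: +{c}
  C via C→b B: +{b}
  C via C→c c: +{c}
  S via S→a A: +{a}
  S via S→b b: +{b}
  S via S→c B: +{c}
  S: {a,b,c}  A: {c}  B: {c}  C: {b,c}
[2]
  A via A→C: +{b}
  S: {a,b,c}  A: {b,c}  B: {c}  C: {b,c}
[3] done
  S: {a,b,c}  A: {b,c}  B: {c}  C: {b,c}

Compute FOLLOW by fixpoint:
initialize: $ ∈ FOLLOW(S)
round 1:
  A→A C: FOLLOW(A) ⊇ FIRST(C) = {b,c}; new: +{b,c}
  A→A C: FOLLOW(C) ⊇ FOLLOW(A) ⊇ {b,c}; new: +{b,c}
  B→B a: FOLLOW(B) ⊇ FIRST(a) = {a}; new: +{a}
  C→b B: FOLLOW(B) ⊇ FOLLOW(C) ⊇ {b,c}; new: +{b,c}
  S→a A: FOLLOW(A) ⊇ FOLLOW(S) ⊇ {$}; new: +{$}
  S→a C: FOLLOW(C) ⊇ FOLLOW(S) ⊇ {$}; new: +{$}
  S→c B: FOLLOW(B) ⊇ FOLLOW(S) ⊇ {$}; new: +{$}
  FOLLOW(S)={$}  FOLLOW(A)={$,b,c}  FOLLOW(B)={$,a,b,c}  FOLLOW(C)={$,b,c}
round 2: — fixpoint
  FOLLOW(S)={$}  FOLLOW(A)={$,b,c}  FOLLOW(B)={$,a,b,c}  FOLLOW(C)={$,b,c}

FOLLOW(B) = ["$", "a", "b", "c"]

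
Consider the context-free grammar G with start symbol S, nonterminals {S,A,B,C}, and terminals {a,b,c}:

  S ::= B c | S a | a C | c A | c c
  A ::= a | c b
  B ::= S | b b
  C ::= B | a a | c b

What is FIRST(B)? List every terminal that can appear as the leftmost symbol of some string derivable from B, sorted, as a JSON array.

FIRST iteration:
pass 1:
  A via A→a: +{a}
  A via A→c b: +{c}
  B via B→b b: +{b}
  C via C→B: +{b}
  C via C→a a: +{a}
  C via C→c b: +{c}
  S via S→B c: +{b}
  S via S→a C: +{a}
  S via S→c A: +{c}
  FIRST[S]={a,b,c}  FIRST[A]={a,c}  FIRST[B]={b}  FIRST[C]={a,b,c}
pass 2:
  B via B→S: +{a,c}
  FIRST[S]={a,b,c}  FIRST[A]={a,c}  FIRST[B]={a,b,c}  FIRST[C]={a,b,c}
pass 3: done
  FIRST[S]={a,b,c}  FIRST[A]={a,c}  FIRST[B]={a,b,c}  FIRST[C]={a,b,c}

FIRST(B) = ["a", "b", "c"]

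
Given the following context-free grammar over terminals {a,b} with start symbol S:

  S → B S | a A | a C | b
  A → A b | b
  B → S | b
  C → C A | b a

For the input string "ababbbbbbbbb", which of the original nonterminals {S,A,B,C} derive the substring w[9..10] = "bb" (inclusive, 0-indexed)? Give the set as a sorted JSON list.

CNF form of G:
  S -> B S | T1 A | T1 C | b
  A -> A T0 | b
  B -> B S | T1 A | T1 C | b
  C -> C A | T0 T1
  T0 -> b
  T1 -> a

Fill CYK table bottom-up, restricted to cells inside w[9..10]:
  cell(9,9) b: {A,B,S,T0}  orig:{A,B,S}
  cell(10,10) b: {A,B,S,T0}  orig:{A,B,S}
  cell(9,10) bb: {A,B,S}

Original NTs in T[9,10] deriving "bb": ["A", "B", "S"]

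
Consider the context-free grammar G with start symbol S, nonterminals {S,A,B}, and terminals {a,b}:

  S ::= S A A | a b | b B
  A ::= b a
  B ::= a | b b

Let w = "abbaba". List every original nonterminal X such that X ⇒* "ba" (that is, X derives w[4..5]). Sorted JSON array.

CNF form of G:
  S -> S X2 | T0 B | T1 T0
  A -> T0 T1
  B -> T0 T0 | a
  T0 -> b
  T1 -> a
  X2 -> A A

CYK table (by increasing span) — only the sub-triangle for w[4..5]:
  T[4,4] 'b' = {T0}  orig:{}
  T[5,5] 'a' = {B,T1}  orig:{B}
  T[4,5] 'ba' = {A,S}

Original NTs in T[4,5] deriving "ba": ["A", "S"]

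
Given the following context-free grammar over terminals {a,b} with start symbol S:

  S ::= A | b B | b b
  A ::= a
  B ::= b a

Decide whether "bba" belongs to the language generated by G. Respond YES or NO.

CNF form of G:
  S -> T0 B | T0 T0 | a
  A -> a
  B -> T0 T1
  T0 -> b
  T1 -> a

CYK table (by increasing span):
  cell(0,0) b: {T0}  orig:{}
  cell(1,1) b: {T0}  orig:{}
  cell(2,2) a: {A,S,T1}  orig:{A,S}
  cell(0,1) bb: {S}
  cell(1,2) ba: {B}
  cell(0,2) bba: {S}

S ∈ T[0,2] ⇒ YES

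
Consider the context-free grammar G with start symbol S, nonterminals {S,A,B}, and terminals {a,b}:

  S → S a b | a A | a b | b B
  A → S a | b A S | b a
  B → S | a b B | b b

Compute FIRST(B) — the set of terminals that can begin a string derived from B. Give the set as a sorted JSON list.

Compute FIRST by fixpoint:
[1]
  A via A→b A S: +{b}
  B via B→a b B: +{a}
  B via B→b b: +{b}
  S via S→a A: +{a}
  S via S→b B: +{b}
  FIRST[S]={a,b}  FIRST[A]={b}  FIRST[B]={a,b}
[2]
  A via A→S a: +{a}
  FIRST[S]={a,b}  FIRST[A]={a,b}  FIRST[B]={a,b}
[3] (stable)
  FIRST[S]={a,b}  FIRST[A]={a,b}  FIRST[B]={a,b}

FIRST(B) = ["a", "b"]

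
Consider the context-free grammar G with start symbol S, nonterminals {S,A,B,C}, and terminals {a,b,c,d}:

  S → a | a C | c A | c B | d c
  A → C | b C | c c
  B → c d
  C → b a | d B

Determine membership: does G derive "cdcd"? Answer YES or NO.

CNF form of G:
  S -> T1 C | T2 A | T2 B | T3 T2 | a
  A -> T0 C | T0 T1 | T2 T2 | T3 B
  B -> T2 T3
  C -> T0 T1 | T3 B
  T0 -> b
  T1 -> a
  T2 -> c
  T3 -> d

Fill CYK table bottom-up:
  T[0,0] 'c' = {T2}  orig:{}
  T[1,1] 'd' = {T3}  orig:{}
  T[2,2] 'c' = {T2}  orig:{}
  T[3,3] 'd' = {T3}  orig:{}
  T[0,1] 'cd' = {B}
  T[1,2] 'dc' = {S}
  T[2,3] 'cd' = {B}
  T[0,2] 'cdc' = ∅
  T[1,3] 'dcd' = {A,C}
  T[0,3] 'cdcd' = {S}

S ∈ T[0,3] ⇒ YES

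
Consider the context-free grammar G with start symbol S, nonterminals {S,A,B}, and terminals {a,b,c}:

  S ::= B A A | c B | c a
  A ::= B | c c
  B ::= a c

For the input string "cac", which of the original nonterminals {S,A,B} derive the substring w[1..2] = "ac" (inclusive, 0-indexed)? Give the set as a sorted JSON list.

CNF form of G:
  S -> B X2 | T1 B | T1 T0
  A -> T0 T1 | T1 T1
  B -> T0 T1
  T0 -> a
  T1 -> c
  X2 -> A A

CYK fill — only the sub-triangle for w[1..2]:
  T[1,1] 'a' = {T0}  orig:{}
  T[2,2] 'c' = {T1}  orig:{}
  T[1,2] 'ac' = {A,B}

Original NTs in T[1,2] deriving "ac": ["A", "B"]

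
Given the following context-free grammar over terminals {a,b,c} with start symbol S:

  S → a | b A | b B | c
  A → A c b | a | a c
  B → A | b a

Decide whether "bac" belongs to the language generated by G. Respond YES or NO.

CNF form of G:
  S -> T1 A | T1 B | a | c
  A -> A X3 | T2 T0 | a
  B -> A X4 | T1 T2 | T2 T0 | a
  T0 -> c
  T1 -> b
  T2 -> a
  X3 -> T0 T1
  X4 -> T0 T1

Fill CYK table bottom-up:
  [0..0]={T1}  "b"  orig:{}
  [1..1]={A,B,S,T2}  "a"  orig:{A,B,S}
  [2..2]={S,T0}  "c"  orig:{S}
  [0..1]={B,S}  "ba"
  [1..2]={A,B}  "ac"
  [0..2]={S}  "bac"

S ∈ T[0,2] ⇒ YES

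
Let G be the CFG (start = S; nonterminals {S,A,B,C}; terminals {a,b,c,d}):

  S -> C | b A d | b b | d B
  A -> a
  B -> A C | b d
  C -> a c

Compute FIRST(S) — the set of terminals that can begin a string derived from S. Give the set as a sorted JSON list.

FIRST sets, iterate to fixpoint:
iter 1:
  A via A→a: +{a}
  B via B→A C: +{a}
  B via B→b d: +{b}
  C via C→a c: +{a}
  S via S→C: +{a}
  S via S→b A d: +{b}
  S via S→d B: +{d}
  S: {a,b,d}  A: {a}  B: {a,b}  C: {a}
iter 2: done
  S: {a,b,d}  A: {a}  B: {a,b}  C: {a}

FIRST(S) = ["a", "b", "d"]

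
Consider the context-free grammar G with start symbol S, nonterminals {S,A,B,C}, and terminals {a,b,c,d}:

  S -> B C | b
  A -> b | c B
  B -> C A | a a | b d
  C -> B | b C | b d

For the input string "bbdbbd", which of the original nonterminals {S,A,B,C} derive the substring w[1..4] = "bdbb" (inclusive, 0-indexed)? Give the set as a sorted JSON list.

Convert to CNF:
  S -> B C | b
  A -> T0 B | b
  B -> C A | T1 T1 | T2 T3
  C -> C A | T1 T1 | T2 C | T2 T3
  T0 -> c
  T1 -> a
  T2 -> b
  T3 -> d

CYK fill — only the sub-triangle for w[1..4]:
  [1..1]={A,S,T2}  "b"  orig:{A,S}
  [2..2]={T3}  "d"  orig:{}
  [3..3]={A,S,T2}  "b"  orig:{A,S}
  [4..4]={A,S,T2}  "b"  orig:{A,S}
  [1..2]={B,C}  "bd"
  [2..3]=∅  "db"
  [3..4]=∅  "bb"
  [1..3]={B,C}  "bdb"
  [2..4]=∅  "dbb"
  [1..4]={B,C}  "bdbb"

Original NTs in T[1,4] deriving "bdbb": ["B", "C"]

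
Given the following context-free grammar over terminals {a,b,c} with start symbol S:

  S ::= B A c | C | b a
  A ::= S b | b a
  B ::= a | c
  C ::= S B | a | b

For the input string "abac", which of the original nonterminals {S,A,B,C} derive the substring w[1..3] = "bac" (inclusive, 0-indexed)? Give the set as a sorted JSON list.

Convert to CNF:
  S -> B X3 | S B | T0 T1 | a | b
  A -> S T0 | T0 T1
  B -> a | c
  C -> S B | a | b
  T0 -> b
  T1 -> a
  T2 -> c
  X3 -> A T2

CYK table (by increasing span) (cells [i..j] with 1 ≤ i ≤ j ≤ 3 only):
  cell(1,1) b: {C,S,T0}  orig:{C,S}
  cell(2,2) a: {B,C,S,T1}  orig:{B,C,S}
  cell(3,3) c: {B,T2}  orig:{B}
  cell(1,2) ba: {A,C,S}
  cell(2,3) ac: {C,S}
  cell(1,3) bac: {C,S,X3}  orig:{C,S}

Original NTs in T[1,3] deriving "bac": ["C", "S"]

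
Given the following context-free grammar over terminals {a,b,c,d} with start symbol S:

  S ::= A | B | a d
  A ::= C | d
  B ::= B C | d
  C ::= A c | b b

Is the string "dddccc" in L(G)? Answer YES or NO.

Convert to CNF:
  S -> A T0 | B C | T1 T1 | T2 T3 | d
  A -> A T0 | T1 T1 | d
  B -> B C | d
  C -> A T0 | T1 T1
  T0 -> c
  T1 -> b
  T2 -> a
  T3 -> d

CYK table (by increasing span):
  cell(0,0) d: {A,B,S,T3}  orig:{A,B,S}
  cell(1,1) d: {A,B,S,T3}  orig:{A,B,S}
  cell(2,2) d: {A,B,S,T3}  orig:{A,B,S}
  cell(3,3) c: {T0}  orig:{}
  cell(4,4) c: {T0}  orig:{}
  cell(5,5) c: {T0}  orig:{}
  cell(0,1) dd: ∅
  cell(1,2) dd: ∅
  cell(2,3) dc: {A,C,S}
  cell(3,4) cc: ∅
  cell(4,5) cc: ∅
  cell(0,2) ddd: ∅
  cell(1,3) ddc: {B,S}
  cell(2,4) dcc: {A,C,S}
  cell(3,5) ccc: ∅
  cell(0,3) dddc: ∅
  cell(1,4) ddcc: {B,S}
  cell(2,5) dccc: {A,C,S}
  cell(0,4) dddcc: ∅
  cell(1,5) ddccc: {B,S}
  cell(0,5) dddccc: ∅

S ∉ T[0,5] ⇒ NO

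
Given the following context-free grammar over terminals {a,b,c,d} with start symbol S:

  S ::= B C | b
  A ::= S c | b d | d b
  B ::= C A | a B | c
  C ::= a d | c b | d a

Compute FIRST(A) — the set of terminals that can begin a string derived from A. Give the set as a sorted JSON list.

Compute FIRST by fixpoint:
iter 1:
  A via A→b d: +{b}
  A via A→d b: +{d}
  B via B→a B: +{a}
  B via B→c: +{c}
  C via C→a d: +{a}
  C via C→c b: +{c}
  C via C→d a: +{d}
  S via S→B C: +{a,c}
  S via S→b: +{b}
  S: {a,b,c}  A: {b,d}  B: {a,c}  C: {a,c,d}
iter 2:
  A via A→S c: +{a,c}
  B via B→C A: +{d}
  S via S→B C: +{d}
  S: {a,b,c,d}  A: {a,b,c,d}  B: {a,c,d}  C: {a,c,d}
iter 3: (stable)
  S: {a,b,c,d}  A: {a,b,c,d}  B: {a,c,d}  C: {a,c,d}

FIRST(A) = ["a", "b", "c", "d"]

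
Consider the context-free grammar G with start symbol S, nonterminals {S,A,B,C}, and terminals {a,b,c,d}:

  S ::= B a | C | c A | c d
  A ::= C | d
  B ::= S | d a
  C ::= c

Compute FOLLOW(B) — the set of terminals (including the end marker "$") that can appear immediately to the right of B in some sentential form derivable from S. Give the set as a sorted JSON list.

Compute FIRST by fixpoint:
[1]
  A via A→d: +{d}
  B via B→d a: +{d}
  C via C→c: +{c}
  S via S→B a: +{d}
  S via S→C: +{c}
  FIRST(S)={c,d}  FIRST(A)={d}  FIRST(B)={d}  FIRST(C)={c}
[2]
  A via A→C: +{c}
  B via B→S: +{c}
  FIRST(S)={c,d}  FIRST(A)={c,d}  FIRST(B)={c,d}  FIRST(C)={c}
[3] done
  FIRST(S)={c,d}  FIRST(A)={c,d}  FIRST(B)={c,d}  FIRST(C)={c}

FOLLOW sets:
initialize: $ ∈ FOLLOW(S)
round 1:
  S→B a: FOLLOW(B) ⊇ FIRST(a) = {a}; new: +{a}
  S→C: FOLLOW(C) ⊇ FOLLOW(S) ⊇ {$}; new: +{$}
  S→c A: FOLLOW(A) ⊇ FOLLOW(S) ⊇ {$}; new: +{$}
  FOLLOW[S]={$}  FOLLOW[A]={$}  FOLLOW[B]={a}  FOLLOW[C]={$}
round 2:
  B→S: FOLLOW(S) ⊇ FOLLOW(B) ⊇ {a}; new: +{a}
  S→C: FOLLOW(C) ⊇ FOLLOW(S) ⊇ {$,a}; new: +{a}
  S→c A: FOLLOW(A) ⊇ FOLLOW(S) ⊇ {$,a}; new: +{a}
  FOLLOW[S]={$,a}  FOLLOW[A]={$,a}  FOLLOW[B]={a}  FOLLOW[C]={$,a}
round 3: (stable)
  FOLLOW[S]={$,a}  FOLLOW[A]={$,a}  FOLLOW[B]={a}  FOLLOW[C]={$,a}

FOLLOW(B) = ["a"]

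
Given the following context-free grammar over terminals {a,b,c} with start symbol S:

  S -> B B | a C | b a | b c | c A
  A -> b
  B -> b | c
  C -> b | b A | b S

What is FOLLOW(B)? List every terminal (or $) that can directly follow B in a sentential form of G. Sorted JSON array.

FIRST iteration:
iter 1:
  A via A→b: +{b}
  B via B→b: +{b}
  B via B→c: +{c}
  C via C→b: +{b}
  S via S→B B: +{b,c}
  S via S→a C: +{a}
  FIRST(S)={a,b,c}  FIRST(A)={b}  FIRST(B)={b,c}  FIRST(C)={b}
iter 2: done
  FIRST(S)={a,b,c}  FIRST(A)={b}  FIRST(B)={b,c}  FIRST(C)={b}

FOLLOW sets:
seed FOLLOW(S) with $
iter 1:
  S→B B: FOLLOW(B) ⊇ FIRST(B) = {b,c}; new: +{b,c}
  S→B B: FOLLOW(B) ⊇ FOLLOW(S) ⊇ {$}; new: +{$}
  S→a C: FOLLOW(C) ⊇ FOLLOW(S) ⊇ {$}; new: +{$}
  S→c A: FOLLOW(A) ⊇ FOLLOW(S) ⊇ {$}; new: +{$}
  FOLLOW[S]={$}  FOLLOW[A]={$}  FOLLOW[B]={$,b,c}  FOLLOW[C]={$}
iter 2: (stable)
  FOLLOW[S]={$}  FOLLOW[A]={$}  FOLLOW[B]={$,b,c}  FOLLOW[C]={$}

FOLLOW(B) = ["$", "b", "c"]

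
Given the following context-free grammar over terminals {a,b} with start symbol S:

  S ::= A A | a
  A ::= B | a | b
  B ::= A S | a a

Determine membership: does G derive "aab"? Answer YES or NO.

Convert to CNF:
  S -> A A | a
  A -> A S | T0 T0 | a | b
  B -> A S | T0 T0
  T0 -> a

CYK table (by increasing span):
  cell(0,0) a: {A,S,T0}  orig:{A,S}
  cell(1,1) a: {A,S,T0}  orig:{A,S}
  cell(2,2) b: {A}
  cell(0,1) aa: {A,B,S}
  cell(1,2) ab: {S}
  cell(0,2) aab: {A,B,S}

S ∈ T[0,2] ⇒ YES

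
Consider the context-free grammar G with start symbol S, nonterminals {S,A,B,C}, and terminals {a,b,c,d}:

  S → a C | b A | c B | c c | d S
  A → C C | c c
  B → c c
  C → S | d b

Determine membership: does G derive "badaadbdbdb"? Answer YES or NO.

CNF form of G:
  S -> T0 B | T0 T0 | T1 C | T2 A | T3 S
  A -> C C | T0 T0
  B -> T0 T0
  C -> T0 B | T0 T0 | T1 C | T2 A | T3 S | T3 T2
  T0 -> c
  T1 -> a
  T2 -> b
  T3 -> d

CYK fill:
  [0..0]={T2}  "b"  orig:{}
  [1..1]={T1}  "a"  orig:{}
  [2..2]={T3}  "d"  orig:{}
  [3..3]={T1}  "a"  orig:{}
  [4..4]={T1}  "a"  orig:{}
  [5..5]={T3}  "d"  orig:{}
  [6..6]={T2}  "b"  orig:{}
  [7..7]={T3}  "d"  orig:{}
  [8..8]={T2}  "b"  orig:{}
  [9..9]={T3}  "d"  orig:{}
  [10..10]={T2}  "b"  orig:{}
  [0..1]=∅  "ba"
  [1..2]=∅  "ad"
  [2..3]=∅  "da"
  [3..4]=∅  "aa"
  [4..5]=∅  "ad"
  [5..6]={C}  "db"
  [6..7]=∅  "bd"
  [7..8]={C}  "db"
  [8..9]=∅  "bd"
  [9..10]={C}  "db"
  [0..2]=∅  "bad"
  [1..3]=∅  "ada"
  [2..4]=∅  "daa"
  [3..5]=∅  "aad"
  [4..6]={C,S}  "adb"
  [5..7]=∅  "dbd"
  [6..8]=∅  "bdb"
  [7..9]=∅  "dbd"
  [8..10]=∅  "bdb"
  [0..3]=∅  "bada"
  [1..4]=∅  "adaa"
  [2..5]=∅  "daad"
  [3..6]={C,S}  "aadb"
  [4..7]=∅  "adbd"
  [5..8]={A}  "dbdb"
  [6..9]=∅  "bdbd"
  [7..10]={A}  "dbdb"
  [0..4]=∅  "badaa"
  [1..5]=∅  "adaad"
  [2..6]={C,S}  "daadb"
  [3..7]=∅  "aadbd"
  [4..8]={A}  "adbdb"
  [5..9]=∅  "dbdbd"
  [6..10]={C,S}  "bdbdb"
  [0..5]=∅  "badaad"
  [1..6]={C,S}  "adaadb"
  [2..7]=∅  "daadbd"
  [3..8]={A}  "aadbdb"
  [4..9]=∅  "adbdbd"
  [5..10]={C,S}  "dbdbdb"
  [0..6]=∅  "badaadb"
  [1..7]=∅  "adaadbd"
  [2..8]={A}  "daadbdb"
  [3..9]=∅  "aadbdbd"
  [4..10]={C,S}  "adbdbdb"
  [0..7]=∅  "badaadbd"
  [1..8]={A}  "adaadbdb"
  [2..9]=∅  "daadbdbd"
  [3..10]={C,S}  "aadbdbdb"
  [0..8]={C,S}  "badaadbdb"
  [1..9]=∅  "adaadbdbd"
  [2..10]={C,S}  "daadbdbdb"
  [0..9]=∅  "badaadbdbd"
  [1..10]={C,S}  "adaadbdbdb"
  [0..10]={A}  "badaadbdbdb"

S ∉ T[0,10] ⇒ NO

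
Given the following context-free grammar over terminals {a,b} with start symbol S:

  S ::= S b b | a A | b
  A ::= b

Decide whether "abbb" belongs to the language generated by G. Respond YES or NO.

Convert to CNF:
  S -> S X2 | T1 A | b
  A -> b
  T0 -> b
  T1 -> a
  X2 -> T0 T0

Fill CYK table bottom-up:
  cell(0,0) a: {T1}  orig:{}
  cell(1,1) b: {A,S,T0}  orig:{A,S}
  cell(2,2) b: {A,S,T0}  orig:{A,S}
  cell(3,3) b: {A,S,T0}  orig:{A,S}
  cell(0,1) ab: {S}
  cell(1,2) bb: {X2}  orig:{}
  cell(2,3) bb: {X2}  orig:{}
  cell(0,2) abb: ∅
  cell(1,3) bbb: {S}
  cell(0,3) abbb: {S}

S ∈ T[0,3] ⇒ YES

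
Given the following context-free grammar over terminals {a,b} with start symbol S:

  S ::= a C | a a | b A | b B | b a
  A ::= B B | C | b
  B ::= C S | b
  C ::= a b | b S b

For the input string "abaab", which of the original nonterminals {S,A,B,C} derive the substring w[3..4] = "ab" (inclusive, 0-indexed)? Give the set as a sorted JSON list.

CNF form of G:
  S -> T0 C | T0 T0 | T1 A | T1 B | T1 T0
  A -> B B | T0 T1 | T1 X2 | b
  B -> C S | b
  C -> T0 T1 | T1 X3
  T0 -> a
  T1 -> b
  X2 -> S T1
  X3 -> S T1

CYK table (by increasing span) — only the sub-triangle for w[3..4]:
  cell(3,3) a: {T0}  orig:{}
  cell(4,4) b: {A,B,T1}  orig:{A,B}
  cell(3,4) ab: {A,C}

Original NTs in T[3,4] deriving "ab": ["A", "C"]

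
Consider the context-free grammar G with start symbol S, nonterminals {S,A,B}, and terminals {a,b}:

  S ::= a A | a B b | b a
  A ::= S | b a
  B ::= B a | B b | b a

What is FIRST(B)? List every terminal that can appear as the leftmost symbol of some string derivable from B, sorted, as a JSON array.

Compute FIRST by fixpoint:
pass 1:
  A via A→b a: +{b}
  B via B→b a: +{b}
  S via S→a A: +{a}
  S via S→b a: +{b}
  FIRST[S]={a,b}  FIRST[A]={b}  FIRST[B]={b}
pass 2:
  A via A→S: +{a}
  FIRST[S]={a,b}  FIRST[A]={a,b}  FIRST[B]={b}
pass 3: — fixpoint
  FIRST[S]={a,b}  FIRST[A]={a,b}  FIRST[B]={b}

FIRST(B) = ["b"]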